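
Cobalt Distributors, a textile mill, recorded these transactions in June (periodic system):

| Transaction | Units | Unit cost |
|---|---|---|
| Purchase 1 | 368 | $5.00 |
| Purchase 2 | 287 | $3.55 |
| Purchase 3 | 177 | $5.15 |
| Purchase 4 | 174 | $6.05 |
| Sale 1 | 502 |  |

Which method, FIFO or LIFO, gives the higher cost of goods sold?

FIFO COGS: 368 @ $5.00 + 134 @ $3.55 = $2,315.70
LIFO COGS: 174 @ $6.05 + 177 @ $5.15 + 151 @ $3.55 = $2,500.30

LIFO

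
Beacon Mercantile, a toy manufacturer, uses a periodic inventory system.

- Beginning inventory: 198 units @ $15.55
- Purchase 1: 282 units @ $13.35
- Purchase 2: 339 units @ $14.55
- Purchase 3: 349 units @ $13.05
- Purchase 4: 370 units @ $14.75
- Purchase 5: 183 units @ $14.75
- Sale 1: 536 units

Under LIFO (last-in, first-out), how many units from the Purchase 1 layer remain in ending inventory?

282

Sale 1 (536) [LIFO — newest first]: 183 @ $14.75 + 353 @ $14.75 = $7,906.00
Ending inventory: 198 @ $15.55 + 282 @ $13.35 + 339 @ $14.55 + 349 @ $13.05 + 17 @ $14.75 = $16,581.25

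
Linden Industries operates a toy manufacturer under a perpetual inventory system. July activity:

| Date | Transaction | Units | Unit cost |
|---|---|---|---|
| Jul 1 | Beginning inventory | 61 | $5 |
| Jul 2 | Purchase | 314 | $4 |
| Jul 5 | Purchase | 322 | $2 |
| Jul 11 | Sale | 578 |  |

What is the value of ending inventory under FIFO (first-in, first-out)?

Jul 11, 578 sold [FIFO — oldest first]: 61 @ $5 + 314 @ $4 + 203 @ $2 = $1,967
Ending inventory: 119 @ $2 = $238
Check: goods available $2,205 = COGS $1,967 + ending $238

Ending inventory = $238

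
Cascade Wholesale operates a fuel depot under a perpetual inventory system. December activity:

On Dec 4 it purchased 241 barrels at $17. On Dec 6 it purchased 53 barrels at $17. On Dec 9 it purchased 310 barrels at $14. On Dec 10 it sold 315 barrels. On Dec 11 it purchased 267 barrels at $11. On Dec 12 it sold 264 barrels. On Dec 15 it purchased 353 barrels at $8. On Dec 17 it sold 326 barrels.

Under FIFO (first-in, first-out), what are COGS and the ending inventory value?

Dec 10, 315 sold [FIFO — oldest first]: 241 @ $17 + 53 @ $17 + 21 @ $14 = $5,292
Dec 12, 264 sold [FIFO — oldest first]: 264 @ $14 = $3,696
Dec 17, 326 sold [FIFO — oldest first]: 25 @ $14 + 267 @ $11 + 34 @ $8 = $3,559
Total COGS = $5,292 + $3,696 + $3,559 = $12,547
Ending inventory: 319 @ $8 = $2,552
Check: goods available $15,099 = COGS $12,547 + ending $2,552

COGS = $12,547; ending inventory = $2,552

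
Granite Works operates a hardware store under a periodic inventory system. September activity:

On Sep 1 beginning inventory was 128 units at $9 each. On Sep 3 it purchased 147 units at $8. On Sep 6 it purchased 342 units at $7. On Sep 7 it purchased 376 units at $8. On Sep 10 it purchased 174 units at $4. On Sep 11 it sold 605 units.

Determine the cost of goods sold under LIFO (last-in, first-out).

COGS = $4,089

Sep 11, 605 sold [LIFO — newest first]: 174 @ $4 + 376 @ $8 + 55 @ $7 = $4,089
Ending inventory: 128 @ $9 + 147 @ $8 + 287 @ $7 = $4,337
Check: goods available $8,426 = COGS $4,089 + ending $4,337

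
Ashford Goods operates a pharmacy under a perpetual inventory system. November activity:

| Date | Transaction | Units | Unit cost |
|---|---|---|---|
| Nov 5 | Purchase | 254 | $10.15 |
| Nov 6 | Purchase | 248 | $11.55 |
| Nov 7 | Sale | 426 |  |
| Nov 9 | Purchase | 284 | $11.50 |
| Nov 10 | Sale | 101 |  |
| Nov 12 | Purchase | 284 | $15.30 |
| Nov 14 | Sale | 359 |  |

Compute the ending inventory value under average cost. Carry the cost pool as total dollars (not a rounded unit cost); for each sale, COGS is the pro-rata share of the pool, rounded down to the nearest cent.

After Nov 5: 254 on hand, pool $2,578.10 (≈ $10.1500 each)
After Nov 6: 502 on hand, pool $5,442.50 (≈ $10.8416 each)
Nov 7, sell 426: 426/502 × $5,442.50 → $4,618.53
After Nov 9: 360 on hand, pool $4,089.97 (≈ $11.3610 each)
Nov 10, sell 101: 101/360 × $4,089.97 → $1,147.46
After Nov 12: 543 on hand, pool $7,287.71 (≈ $13.4212 each)
Nov 14, sell 359: 359/543 × $7,287.71 → $4,818.20
Total COGS = $4,618.53 + $1,147.46 + $4,818.20 = $10,584.19
Ending inventory (cost pool remaining) = $2,469.51

Ending inventory = $2,469.51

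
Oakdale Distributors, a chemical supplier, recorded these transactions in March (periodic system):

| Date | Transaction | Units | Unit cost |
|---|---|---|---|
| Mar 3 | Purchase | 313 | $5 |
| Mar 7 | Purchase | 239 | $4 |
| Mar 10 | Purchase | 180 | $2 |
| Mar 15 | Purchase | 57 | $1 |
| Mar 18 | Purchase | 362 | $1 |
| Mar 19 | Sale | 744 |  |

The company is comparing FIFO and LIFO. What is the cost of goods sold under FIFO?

FIFO COGS: 313 @ $5 + 239 @ $4 + 180 @ $2 + 12 @ $1 = $2,893
LIFO COGS: 362 @ $1 + 57 @ $1 + 180 @ $2 + 145 @ $4 = $1,359

COGS = $2,893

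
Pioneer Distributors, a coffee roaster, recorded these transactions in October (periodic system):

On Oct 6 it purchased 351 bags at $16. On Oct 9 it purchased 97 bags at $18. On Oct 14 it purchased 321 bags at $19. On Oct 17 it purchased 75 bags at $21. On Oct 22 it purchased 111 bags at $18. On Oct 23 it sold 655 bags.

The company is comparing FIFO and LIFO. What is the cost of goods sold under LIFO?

FIFO COGS: 351 @ $16 + 97 @ $18 + 207 @ $19 = $11,295
LIFO COGS: 111 @ $18 + 75 @ $21 + 321 @ $19 + 97 @ $18 + 51 @ $16 = $12,234

COGS = $12,234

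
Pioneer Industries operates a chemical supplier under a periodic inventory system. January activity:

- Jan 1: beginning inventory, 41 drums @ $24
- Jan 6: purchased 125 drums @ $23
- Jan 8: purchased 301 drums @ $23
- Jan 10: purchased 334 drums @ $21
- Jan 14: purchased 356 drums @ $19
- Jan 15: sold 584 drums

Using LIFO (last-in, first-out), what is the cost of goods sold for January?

Jan 15, 584 sold [LIFO — newest first]: 356 @ $19 + 228 @ $21 = $11,552
Ending inventory: 41 @ $24 + 125 @ $23 + 301 @ $23 + 106 @ $21 = $13,008
Check: goods available $24,560 = COGS $11,552 + ending $13,008

COGS = $11,552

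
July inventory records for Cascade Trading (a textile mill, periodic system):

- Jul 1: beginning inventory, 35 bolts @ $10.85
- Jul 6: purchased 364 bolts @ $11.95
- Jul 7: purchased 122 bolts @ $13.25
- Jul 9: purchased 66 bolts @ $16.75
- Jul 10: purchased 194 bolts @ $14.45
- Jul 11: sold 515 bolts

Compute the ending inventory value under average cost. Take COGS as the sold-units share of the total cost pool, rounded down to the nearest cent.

Jul 11, sell 515: 515/781 × $10,254.85 → $6,762.16
Ending inventory (cost pool remaining) = $3,492.69
Check: goods available $10,254.85 = COGS $6,762.16 + ending $3,492.69

Ending inventory = $3,492.69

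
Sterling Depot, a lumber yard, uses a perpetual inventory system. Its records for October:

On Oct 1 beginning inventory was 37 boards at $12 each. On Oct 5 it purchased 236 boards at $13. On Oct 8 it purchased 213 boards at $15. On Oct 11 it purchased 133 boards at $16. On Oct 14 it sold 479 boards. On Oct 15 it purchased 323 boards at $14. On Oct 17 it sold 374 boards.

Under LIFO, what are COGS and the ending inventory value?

COGS = $12,237; ending inventory = $1,120

Oct 14, 479 sold [LIFO — newest first]: 133 @ $16 + 213 @ $15 + 133 @ $13 = $7,052
Oct 17, 374 sold [LIFO — newest first]: 323 @ $14 + 51 @ $13 = $5,185
Total COGS = $7,052 + $5,185 = $12,237
Ending inventory: 37 @ $12 + 52 @ $13 = $1,120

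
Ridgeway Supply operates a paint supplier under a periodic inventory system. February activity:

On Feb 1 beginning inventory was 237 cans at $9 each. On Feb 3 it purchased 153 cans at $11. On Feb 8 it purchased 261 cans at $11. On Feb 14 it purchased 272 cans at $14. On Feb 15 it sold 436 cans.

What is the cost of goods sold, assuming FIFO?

COGS = $4,322

Feb 15, 436 sold [FIFO — oldest first]: 237 @ $9 + 153 @ $11 + 46 @ $11 = $4,322
Ending inventory: 215 @ $11 + 272 @ $14 = $6,173
Check: goods available $10,495 = COGS $4,322 + ending $6,173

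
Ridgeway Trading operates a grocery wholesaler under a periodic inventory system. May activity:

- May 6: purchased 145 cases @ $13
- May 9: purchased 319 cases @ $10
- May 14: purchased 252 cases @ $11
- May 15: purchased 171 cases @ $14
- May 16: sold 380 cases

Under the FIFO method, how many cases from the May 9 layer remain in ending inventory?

May 16, 380 sold [FIFO — oldest first]: 145 @ $13 + 235 @ $10 = $4,235
Ending inventory: 84 @ $10 + 252 @ $11 + 171 @ $14 = $6,006
Check: goods available $10,241 = COGS $4,235 + ending $6,006

84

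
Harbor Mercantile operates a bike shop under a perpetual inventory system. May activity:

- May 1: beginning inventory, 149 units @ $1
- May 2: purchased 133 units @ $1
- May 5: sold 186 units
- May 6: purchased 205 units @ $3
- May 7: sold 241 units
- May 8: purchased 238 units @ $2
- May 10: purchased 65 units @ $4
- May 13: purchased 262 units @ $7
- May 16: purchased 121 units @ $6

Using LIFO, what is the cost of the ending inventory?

May 5, 186 sold [LIFO — newest first]: 133 @ $1 + 53 @ $1 = $186
May 7, 241 sold [LIFO — newest first]: 205 @ $3 + 36 @ $1 = $651
Total COGS = $186 + $651 = $837
Ending inventory: 60 @ $1 + 238 @ $2 + 65 @ $4 + 262 @ $7 + 121 @ $6 = $3,356

Ending inventory = $3,356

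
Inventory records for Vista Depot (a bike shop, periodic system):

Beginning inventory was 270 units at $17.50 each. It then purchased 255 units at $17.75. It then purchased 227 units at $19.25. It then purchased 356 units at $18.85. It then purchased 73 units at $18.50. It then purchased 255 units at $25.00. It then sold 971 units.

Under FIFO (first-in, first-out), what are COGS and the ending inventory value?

COGS = $17,749.15; ending inventory = $10,307.95

Sale 1 (971) [FIFO — oldest first]: 270 @ $17.50 + 255 @ $17.75 + 227 @ $19.25 + 219 @ $18.85 = $17,749.15
Ending inventory: 137 @ $18.85 + 73 @ $18.50 + 255 @ $25.00 = $10,307.95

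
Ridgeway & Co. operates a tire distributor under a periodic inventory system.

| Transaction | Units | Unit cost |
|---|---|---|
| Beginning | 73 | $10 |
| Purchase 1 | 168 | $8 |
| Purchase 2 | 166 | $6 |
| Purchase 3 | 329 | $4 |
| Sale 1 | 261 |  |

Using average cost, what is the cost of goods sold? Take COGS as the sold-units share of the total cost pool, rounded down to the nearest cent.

Sale 1, sell 261: 261/736 × $4,386.00 → $1,555.36
Ending inventory (cost pool remaining) = $2,830.64
Check: goods available $4,386.00 = COGS $1,555.36 + ending $2,830.64

COGS = $1,555.36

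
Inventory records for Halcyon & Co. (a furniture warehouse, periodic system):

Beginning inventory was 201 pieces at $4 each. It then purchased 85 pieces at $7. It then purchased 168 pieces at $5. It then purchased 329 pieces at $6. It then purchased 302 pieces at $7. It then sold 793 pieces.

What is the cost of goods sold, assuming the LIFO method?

Sale 1 (793) [LIFO — newest first]: 302 @ $7 + 329 @ $6 + 162 @ $5 = $4,898
Ending inventory: 201 @ $4 + 85 @ $7 + 6 @ $5 = $1,429
Check: goods available $6,327 = COGS $4,898 + ending $1,429

COGS = $4,898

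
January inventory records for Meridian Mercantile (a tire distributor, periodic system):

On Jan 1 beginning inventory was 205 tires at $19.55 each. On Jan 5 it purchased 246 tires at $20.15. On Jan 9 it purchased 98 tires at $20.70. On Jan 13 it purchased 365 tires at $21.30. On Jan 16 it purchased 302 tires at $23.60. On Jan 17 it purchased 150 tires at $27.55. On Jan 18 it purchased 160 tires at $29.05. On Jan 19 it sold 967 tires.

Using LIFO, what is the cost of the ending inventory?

Jan 19, 967 sold [LIFO — newest first]: 160 @ $29.05 + 150 @ $27.55 + 302 @ $23.60 + 355 @ $21.30 = $23,469.20
Ending inventory: 205 @ $19.55 + 246 @ $20.15 + 98 @ $20.70 + 10 @ $21.30 = $11,206.25
Check: goods available $34,675.45 = COGS $23,469.20 + ending $11,206.25

Ending inventory = $11,206.25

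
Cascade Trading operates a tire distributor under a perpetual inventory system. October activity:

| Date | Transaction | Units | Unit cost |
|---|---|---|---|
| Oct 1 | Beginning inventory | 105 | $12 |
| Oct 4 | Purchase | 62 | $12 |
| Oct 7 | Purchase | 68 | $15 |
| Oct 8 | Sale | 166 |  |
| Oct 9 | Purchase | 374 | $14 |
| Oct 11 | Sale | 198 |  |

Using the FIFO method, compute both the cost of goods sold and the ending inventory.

COGS = $4,830; ending inventory = $3,430

Oct 8, 166 sold [FIFO — oldest first]: 105 @ $12 + 61 @ $12 = $1,992
Oct 11, 198 sold [FIFO — oldest first]: 1 @ $12 + 68 @ $15 + 129 @ $14 = $2,838
Total COGS = $1,992 + $2,838 = $4,830
Ending inventory: 245 @ $14 = $3,430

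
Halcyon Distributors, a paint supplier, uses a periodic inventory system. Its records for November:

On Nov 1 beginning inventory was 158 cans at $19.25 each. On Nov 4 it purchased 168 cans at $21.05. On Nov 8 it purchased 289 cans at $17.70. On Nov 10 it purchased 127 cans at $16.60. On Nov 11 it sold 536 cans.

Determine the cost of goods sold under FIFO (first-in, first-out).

COGS = $10,294.90

Nov 11, 536 sold [FIFO — oldest first]: 158 @ $19.25 + 168 @ $21.05 + 210 @ $17.70 = $10,294.90
Ending inventory: 79 @ $17.70 + 127 @ $16.60 = $3,506.50
Check: goods available $13,801.40 = COGS $10,294.90 + ending $3,506.50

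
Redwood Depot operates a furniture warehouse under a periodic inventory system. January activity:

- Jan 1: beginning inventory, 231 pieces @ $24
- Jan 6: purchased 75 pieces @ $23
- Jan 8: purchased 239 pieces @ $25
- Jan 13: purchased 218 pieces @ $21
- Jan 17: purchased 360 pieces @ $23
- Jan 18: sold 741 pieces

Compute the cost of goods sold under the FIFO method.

Jan 18, 741 sold [FIFO — oldest first]: 231 @ $24 + 75 @ $23 + 239 @ $25 + 196 @ $21 = $17,360
Ending inventory: 22 @ $21 + 360 @ $23 = $8,742
Check: goods available $26,102 = COGS $17,360 + ending $8,742

COGS = $17,360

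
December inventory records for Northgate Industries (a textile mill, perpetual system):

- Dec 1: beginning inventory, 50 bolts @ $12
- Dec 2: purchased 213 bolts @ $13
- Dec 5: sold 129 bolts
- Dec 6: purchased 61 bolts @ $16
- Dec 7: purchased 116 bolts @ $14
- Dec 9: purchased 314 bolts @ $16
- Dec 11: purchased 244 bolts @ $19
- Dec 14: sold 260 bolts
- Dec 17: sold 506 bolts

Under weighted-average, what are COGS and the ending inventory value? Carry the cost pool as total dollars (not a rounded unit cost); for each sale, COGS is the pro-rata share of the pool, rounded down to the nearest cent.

COGS = $13,972.40; ending inventory = $1,656.60

After Dec 1: 50 on hand, pool $600.00 (≈ $12.0000 each)
After Dec 2: 263 on hand, pool $3,369.00 (≈ $12.8099 each)
Dec 5, sell 129: 129/263 × $3,369.00 → $1,652.47
After Dec 6: 195 on hand, pool $2,692.53 (≈ $13.8078 each)
After Dec 7: 311 on hand, pool $4,316.53 (≈ $13.8795 each)
After Dec 9: 625 on hand, pool $9,340.53 (≈ $14.9448 each)
After Dec 11: 869 on hand, pool $13,976.53 (≈ $16.0835 each)
Dec 14, sell 260: 260/869 × $13,976.53 → $4,181.70
Dec 17, sell 506: 506/609 × $9,794.83 → $8,138.23
Total COGS = $1,652.47 + $4,181.70 + $8,138.23 = $13,972.40
Ending inventory (cost pool remaining) = $1,656.60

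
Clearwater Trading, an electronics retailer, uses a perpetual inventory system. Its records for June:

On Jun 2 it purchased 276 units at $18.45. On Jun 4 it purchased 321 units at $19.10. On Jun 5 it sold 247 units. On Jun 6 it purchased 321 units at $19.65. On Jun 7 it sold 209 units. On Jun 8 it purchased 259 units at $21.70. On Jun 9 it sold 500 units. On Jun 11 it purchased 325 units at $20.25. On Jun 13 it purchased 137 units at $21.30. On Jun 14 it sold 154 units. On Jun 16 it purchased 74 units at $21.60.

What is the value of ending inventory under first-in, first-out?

Ending inventory = $12,551.65

Jun 5, 247 sold [FIFO — oldest first]: 247 @ $18.45 = $4,557.15
Jun 7, 209 sold [FIFO — oldest first]: 29 @ $18.45 + 180 @ $19.10 = $3,973.05
Jun 9, 500 sold [FIFO — oldest first]: 141 @ $19.10 + 321 @ $19.65 + 38 @ $21.70 = $9,825.35
Jun 14, 154 sold [FIFO — oldest first]: 154 @ $21.70 = $3,341.80
Total COGS = $4,557.15 + $3,973.05 + $9,825.35 + $3,341.80 = $21,697.35
Ending inventory: 67 @ $21.70 + 325 @ $20.25 + 137 @ $21.30 + 74 @ $21.60 = $12,551.65
Check: goods available $34,249.00 = COGS $21,697.35 + ending $12,551.65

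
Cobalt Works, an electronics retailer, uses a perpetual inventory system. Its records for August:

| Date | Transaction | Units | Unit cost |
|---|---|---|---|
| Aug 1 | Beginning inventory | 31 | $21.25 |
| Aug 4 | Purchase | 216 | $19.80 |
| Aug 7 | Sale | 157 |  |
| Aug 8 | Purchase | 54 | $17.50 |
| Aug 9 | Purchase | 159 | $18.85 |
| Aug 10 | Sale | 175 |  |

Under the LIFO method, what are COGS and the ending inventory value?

Aug 7, 157 sold [LIFO — newest first]: 157 @ $19.80 = $3,108.60
Aug 10, 175 sold [LIFO — newest first]: 159 @ $18.85 + 16 @ $17.50 = $3,277.15
Total COGS = $3,108.60 + $3,277.15 = $6,385.75
Ending inventory: 31 @ $21.25 + 59 @ $19.80 + 38 @ $17.50 = $2,491.95

COGS = $6,385.75; ending inventory = $2,491.95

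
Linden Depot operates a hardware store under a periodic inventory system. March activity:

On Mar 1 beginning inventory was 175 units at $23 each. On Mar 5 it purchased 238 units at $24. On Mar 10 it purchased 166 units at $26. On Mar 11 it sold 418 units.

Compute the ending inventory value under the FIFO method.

Ending inventory = $4,186

Mar 11, 418 sold [FIFO — oldest first]: 175 @ $23 + 238 @ $24 + 5 @ $26 = $9,867
Ending inventory: 161 @ $26 = $4,186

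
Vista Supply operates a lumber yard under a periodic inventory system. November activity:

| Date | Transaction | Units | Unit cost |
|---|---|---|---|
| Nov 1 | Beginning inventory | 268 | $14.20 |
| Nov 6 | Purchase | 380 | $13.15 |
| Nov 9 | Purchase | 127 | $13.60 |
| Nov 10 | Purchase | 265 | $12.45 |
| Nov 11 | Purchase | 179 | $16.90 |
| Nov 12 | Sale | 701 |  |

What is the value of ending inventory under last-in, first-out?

Nov 12, 701 sold [LIFO — newest first]: 179 @ $16.90 + 265 @ $12.45 + 127 @ $13.60 + 130 @ $13.15 = $9,761.05
Ending inventory: 268 @ $14.20 + 250 @ $13.15 = $7,093.10
Check: goods available $16,854.15 = COGS $9,761.05 + ending $7,093.10

Ending inventory = $7,093.10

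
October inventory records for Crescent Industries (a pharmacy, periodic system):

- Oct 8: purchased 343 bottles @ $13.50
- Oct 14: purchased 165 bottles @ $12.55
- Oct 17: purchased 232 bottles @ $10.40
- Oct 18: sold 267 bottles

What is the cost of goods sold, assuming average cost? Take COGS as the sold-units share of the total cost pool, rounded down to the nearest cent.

Oct 18, sell 267: 267/740 × $9,114.05 → $3,288.44
Ending inventory (cost pool remaining) = $5,825.61

COGS = $3,288.44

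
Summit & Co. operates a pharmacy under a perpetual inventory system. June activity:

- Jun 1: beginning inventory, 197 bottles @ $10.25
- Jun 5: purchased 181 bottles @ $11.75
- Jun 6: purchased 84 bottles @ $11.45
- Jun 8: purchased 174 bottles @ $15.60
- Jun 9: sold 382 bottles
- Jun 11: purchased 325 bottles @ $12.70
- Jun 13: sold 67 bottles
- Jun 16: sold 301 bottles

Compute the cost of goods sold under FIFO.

Jun 9, 382 sold [FIFO — oldest first]: 197 @ $10.25 + 181 @ $11.75 + 4 @ $11.45 = $4,191.80
Jun 13, 67 sold [FIFO — oldest first]: 67 @ $11.45 = $767.15
Jun 16, 301 sold [FIFO — oldest first]: 13 @ $11.45 + 174 @ $15.60 + 114 @ $12.70 = $4,311.05
Total COGS = $4,191.80 + $767.15 + $4,311.05 = $9,270.00
Ending inventory: 211 @ $12.70 = $2,679.70

COGS = $9,270.00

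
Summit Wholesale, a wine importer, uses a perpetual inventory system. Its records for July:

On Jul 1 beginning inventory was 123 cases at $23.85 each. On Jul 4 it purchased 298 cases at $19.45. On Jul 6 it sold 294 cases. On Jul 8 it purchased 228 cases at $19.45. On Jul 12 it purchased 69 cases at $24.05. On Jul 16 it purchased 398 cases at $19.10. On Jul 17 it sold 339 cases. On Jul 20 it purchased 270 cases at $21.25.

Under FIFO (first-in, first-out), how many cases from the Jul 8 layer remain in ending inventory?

Jul 6, 294 sold [FIFO — oldest first]: 123 @ $23.85 + 171 @ $19.45 = $6,259.50
Jul 17, 339 sold [FIFO — oldest first]: 127 @ $19.45 + 212 @ $19.45 = $6,593.55
Total COGS = $6,259.50 + $6,593.55 = $12,853.05
Ending inventory: 16 @ $19.45 + 69 @ $24.05 + 398 @ $19.10 + 270 @ $21.25 = $15,309.95
Check: goods available $28,163.00 = COGS $12,853.05 + ending $15,309.95

16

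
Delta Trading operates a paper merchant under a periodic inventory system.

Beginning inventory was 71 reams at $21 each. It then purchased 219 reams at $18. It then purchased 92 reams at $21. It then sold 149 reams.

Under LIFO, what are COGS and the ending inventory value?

Sale 1 (149) [LIFO — newest first]: 92 @ $21 + 57 @ $18 = $2,958
Ending inventory: 71 @ $21 + 162 @ $18 = $4,407

COGS = $2,958; ending inventory = $4,407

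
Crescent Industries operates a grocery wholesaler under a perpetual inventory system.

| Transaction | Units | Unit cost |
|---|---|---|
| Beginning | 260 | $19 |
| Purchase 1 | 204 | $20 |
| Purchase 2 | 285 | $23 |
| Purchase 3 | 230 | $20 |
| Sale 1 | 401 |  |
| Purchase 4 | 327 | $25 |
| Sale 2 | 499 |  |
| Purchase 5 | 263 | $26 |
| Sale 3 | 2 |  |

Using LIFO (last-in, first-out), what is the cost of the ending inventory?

Ending inventory = $14,646

Sale 1 (401) [LIFO — newest first]: 230 @ $20 + 171 @ $23 = $8,533
Sale 2 (499) [LIFO — newest first]: 327 @ $25 + 114 @ $23 + 58 @ $20 = $11,957
Sale 3 (2) [LIFO — newest first]: 2 @ $26 = $52
Total COGS = $8,533 + $11,957 + $52 = $20,542
Ending inventory: 260 @ $19 + 146 @ $20 + 261 @ $26 = $14,646
Check: goods available $35,188 = COGS $20,542 + ending $14,646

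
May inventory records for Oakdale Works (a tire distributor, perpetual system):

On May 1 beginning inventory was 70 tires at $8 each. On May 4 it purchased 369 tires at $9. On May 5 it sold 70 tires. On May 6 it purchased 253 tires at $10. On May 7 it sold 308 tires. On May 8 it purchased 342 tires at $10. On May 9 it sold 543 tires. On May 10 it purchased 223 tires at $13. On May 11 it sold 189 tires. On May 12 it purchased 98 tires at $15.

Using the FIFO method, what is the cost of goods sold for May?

May 5, 70 sold [FIFO — oldest first]: 70 @ $8 = $560
May 7, 308 sold [FIFO — oldest first]: 308 @ $9 = $2,772
May 9, 543 sold [FIFO — oldest first]: 61 @ $9 + 253 @ $10 + 229 @ $10 = $5,369
May 11, 189 sold [FIFO — oldest first]: 113 @ $10 + 76 @ $13 = $2,118
Total COGS = $560 + $2,772 + $5,369 + $2,118 = $10,819
Ending inventory: 147 @ $13 + 98 @ $15 = $3,381
Check: goods available $14,200 = COGS $10,819 + ending $3,381

COGS = $10,819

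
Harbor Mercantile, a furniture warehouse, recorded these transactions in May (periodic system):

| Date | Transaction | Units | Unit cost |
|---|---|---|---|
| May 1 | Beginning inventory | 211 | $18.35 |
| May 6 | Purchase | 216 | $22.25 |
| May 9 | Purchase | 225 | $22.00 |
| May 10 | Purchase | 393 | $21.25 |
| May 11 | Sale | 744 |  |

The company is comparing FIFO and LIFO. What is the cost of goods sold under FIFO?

COGS = $15,582.85

FIFO COGS: 211 @ $18.35 + 216 @ $22.25 + 225 @ $22.00 + 92 @ $21.25 = $15,582.85
LIFO COGS: 393 @ $21.25 + 225 @ $22.00 + 126 @ $22.25 = $16,104.75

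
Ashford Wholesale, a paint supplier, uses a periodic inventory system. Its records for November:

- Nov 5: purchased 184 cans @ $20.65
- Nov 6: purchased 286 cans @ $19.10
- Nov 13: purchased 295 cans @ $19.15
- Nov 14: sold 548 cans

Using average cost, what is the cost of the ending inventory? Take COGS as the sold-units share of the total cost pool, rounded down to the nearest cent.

Nov 14, sell 548: 548/765 × $14,911.45 → $10,681.66
Ending inventory (cost pool remaining) = $4,229.79

Ending inventory = $4,229.79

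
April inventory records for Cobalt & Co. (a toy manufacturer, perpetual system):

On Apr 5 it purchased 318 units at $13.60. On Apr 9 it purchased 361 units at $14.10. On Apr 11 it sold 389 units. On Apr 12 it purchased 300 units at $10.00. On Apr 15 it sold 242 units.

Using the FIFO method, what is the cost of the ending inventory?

Ending inventory = $3,676.80

Apr 11, 389 sold [FIFO — oldest first]: 318 @ $13.60 + 71 @ $14.10 = $5,325.90
Apr 15, 242 sold [FIFO — oldest first]: 242 @ $14.10 = $3,412.20
Total COGS = $5,325.90 + $3,412.20 = $8,738.10
Ending inventory: 48 @ $14.10 + 300 @ $10.00 = $3,676.80
Check: goods available $12,414.90 = COGS $8,738.10 + ending $3,676.80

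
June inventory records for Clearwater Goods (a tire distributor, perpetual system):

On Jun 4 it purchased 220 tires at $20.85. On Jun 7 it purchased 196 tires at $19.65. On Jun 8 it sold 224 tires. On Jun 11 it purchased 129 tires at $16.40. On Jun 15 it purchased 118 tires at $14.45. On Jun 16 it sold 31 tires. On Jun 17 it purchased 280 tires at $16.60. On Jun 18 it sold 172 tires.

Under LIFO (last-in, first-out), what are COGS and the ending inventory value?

Jun 8, 224 sold [LIFO — newest first]: 196 @ $19.65 + 28 @ $20.85 = $4,435.20
Jun 16, 31 sold [LIFO — newest first]: 31 @ $14.45 = $447.95
Jun 18, 172 sold [LIFO — newest first]: 172 @ $16.60 = $2,855.20
Total COGS = $4,435.20 + $447.95 + $2,855.20 = $7,738.35
Ending inventory: 192 @ $20.85 + 129 @ $16.40 + 87 @ $14.45 + 108 @ $16.60 = $9,168.75

COGS = $7,738.35; ending inventory = $9,168.75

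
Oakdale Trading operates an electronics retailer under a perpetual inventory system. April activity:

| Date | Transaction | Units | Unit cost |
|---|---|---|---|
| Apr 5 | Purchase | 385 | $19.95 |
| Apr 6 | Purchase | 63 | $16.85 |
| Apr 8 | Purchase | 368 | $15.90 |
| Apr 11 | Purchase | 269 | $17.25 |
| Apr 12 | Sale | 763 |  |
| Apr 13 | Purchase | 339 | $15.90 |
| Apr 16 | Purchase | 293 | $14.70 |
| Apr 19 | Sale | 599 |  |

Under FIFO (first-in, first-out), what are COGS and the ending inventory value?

Apr 12, 763 sold [FIFO — oldest first]: 385 @ $19.95 + 63 @ $16.85 + 315 @ $15.90 = $13,750.80
Apr 19, 599 sold [FIFO — oldest first]: 53 @ $15.90 + 269 @ $17.25 + 277 @ $15.90 = $9,887.25
Total COGS = $13,750.80 + $9,887.25 = $23,638.05
Ending inventory: 62 @ $15.90 + 293 @ $14.70 = $5,292.90

COGS = $23,638.05; ending inventory = $5,292.90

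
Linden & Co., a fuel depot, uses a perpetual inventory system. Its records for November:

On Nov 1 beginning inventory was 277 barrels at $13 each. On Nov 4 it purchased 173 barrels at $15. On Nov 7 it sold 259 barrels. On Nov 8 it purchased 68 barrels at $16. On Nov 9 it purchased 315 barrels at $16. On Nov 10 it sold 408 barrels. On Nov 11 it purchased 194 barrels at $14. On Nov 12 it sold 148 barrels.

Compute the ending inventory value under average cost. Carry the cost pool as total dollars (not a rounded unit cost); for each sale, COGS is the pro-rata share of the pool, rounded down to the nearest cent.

Ending inventory = $3,090.95

After Nov 1: 277 on hand, pool $3,601.00 (≈ $13.0000 each)
After Nov 4: 450 on hand, pool $6,196.00 (≈ $13.7689 each)
Nov 7, sell 259: 259/450 × $6,196.00 → $3,566.14
After Nov 8: 259 on hand, pool $3,717.86 (≈ $14.3547 each)
After Nov 9: 574 on hand, pool $8,757.86 (≈ $15.2576 each)
Nov 10, sell 408: 408/574 × $8,757.86 → $6,225.09
After Nov 11: 360 on hand, pool $5,248.77 (≈ $14.5799 each)
Nov 12, sell 148: 148/360 × $5,248.77 → $2,157.82
Total COGS = $3,566.14 + $6,225.09 + $2,157.82 = $11,949.05
Ending inventory (cost pool remaining) = $3,090.95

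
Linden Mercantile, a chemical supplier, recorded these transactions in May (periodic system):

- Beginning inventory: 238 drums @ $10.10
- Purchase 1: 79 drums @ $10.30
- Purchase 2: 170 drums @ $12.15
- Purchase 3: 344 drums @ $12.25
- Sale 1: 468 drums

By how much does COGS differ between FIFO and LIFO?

FIFO COGS: 238 @ $10.10 + 79 @ $10.30 + 151 @ $12.15 = $5,052.15
LIFO COGS: 344 @ $12.25 + 124 @ $12.15 = $5,720.60
Difference = |$5,052.15 − $5,720.60| = $668.45

$668.45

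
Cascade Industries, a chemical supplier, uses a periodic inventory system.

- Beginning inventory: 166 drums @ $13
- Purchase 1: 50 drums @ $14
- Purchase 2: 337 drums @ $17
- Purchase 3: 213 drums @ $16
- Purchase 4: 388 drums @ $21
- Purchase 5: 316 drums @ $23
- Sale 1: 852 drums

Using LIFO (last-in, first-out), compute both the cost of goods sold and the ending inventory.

Sale 1 (852) [LIFO — newest first]: 316 @ $23 + 388 @ $21 + 148 @ $16 = $17,784
Ending inventory: 166 @ $13 + 50 @ $14 + 337 @ $17 + 65 @ $16 = $9,627

COGS = $17,784; ending inventory = $9,627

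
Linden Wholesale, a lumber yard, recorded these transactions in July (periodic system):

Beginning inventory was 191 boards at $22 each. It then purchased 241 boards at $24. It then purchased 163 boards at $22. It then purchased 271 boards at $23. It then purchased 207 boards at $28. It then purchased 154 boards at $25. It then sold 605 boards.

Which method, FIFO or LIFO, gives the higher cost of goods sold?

LIFO

FIFO COGS: 191 @ $22 + 241 @ $24 + 163 @ $22 + 10 @ $23 = $13,802
LIFO COGS: 154 @ $25 + 207 @ $28 + 244 @ $23 = $15,258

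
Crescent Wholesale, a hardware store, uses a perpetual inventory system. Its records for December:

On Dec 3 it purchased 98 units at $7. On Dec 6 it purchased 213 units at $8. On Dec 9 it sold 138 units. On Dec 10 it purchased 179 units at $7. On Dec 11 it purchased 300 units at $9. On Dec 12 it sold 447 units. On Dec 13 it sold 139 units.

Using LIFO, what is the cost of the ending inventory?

Dec 9, 138 sold [LIFO — newest first]: 138 @ $8 = $1,104
Dec 12, 447 sold [LIFO — newest first]: 300 @ $9 + 147 @ $7 = $3,729
Dec 13, 139 sold [LIFO — newest first]: 32 @ $7 + 75 @ $8 + 32 @ $7 = $1,048
Total COGS = $1,104 + $3,729 + $1,048 = $5,881
Ending inventory: 66 @ $7 = $462
Check: goods available $6,343 = COGS $5,881 + ending $462

Ending inventory = $462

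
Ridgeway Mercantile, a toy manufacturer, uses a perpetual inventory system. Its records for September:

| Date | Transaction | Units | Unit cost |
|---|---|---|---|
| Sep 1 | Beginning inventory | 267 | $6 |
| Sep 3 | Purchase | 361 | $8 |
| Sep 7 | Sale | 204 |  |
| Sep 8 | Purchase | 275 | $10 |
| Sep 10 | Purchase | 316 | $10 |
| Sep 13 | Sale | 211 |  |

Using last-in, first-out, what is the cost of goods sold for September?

Sep 7, 204 sold [LIFO — newest first]: 204 @ $8 = $1,632
Sep 13, 211 sold [LIFO — newest first]: 211 @ $10 = $2,110
Total COGS = $1,632 + $2,110 = $3,742
Ending inventory: 267 @ $6 + 157 @ $8 + 275 @ $10 + 105 @ $10 = $6,658
Check: goods available $10,400 = COGS $3,742 + ending $6,658

COGS = $3,742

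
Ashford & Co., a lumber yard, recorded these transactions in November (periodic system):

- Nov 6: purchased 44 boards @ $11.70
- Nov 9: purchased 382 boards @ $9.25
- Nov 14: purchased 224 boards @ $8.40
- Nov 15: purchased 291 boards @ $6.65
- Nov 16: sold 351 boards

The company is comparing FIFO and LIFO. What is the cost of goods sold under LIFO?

FIFO COGS: 44 @ $11.70 + 307 @ $9.25 = $3,354.55
LIFO COGS: 291 @ $6.65 + 60 @ $8.40 = $2,439.15

COGS = $2,439.15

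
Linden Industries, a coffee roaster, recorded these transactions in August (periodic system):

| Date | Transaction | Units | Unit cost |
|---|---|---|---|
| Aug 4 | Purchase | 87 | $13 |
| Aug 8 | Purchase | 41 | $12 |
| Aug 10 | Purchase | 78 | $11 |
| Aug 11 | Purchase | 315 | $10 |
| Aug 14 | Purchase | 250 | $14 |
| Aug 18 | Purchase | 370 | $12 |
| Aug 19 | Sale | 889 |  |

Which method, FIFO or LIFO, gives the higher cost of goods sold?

LIFO

FIFO COGS: 87 @ $13 + 41 @ $12 + 78 @ $11 + 315 @ $10 + 250 @ $14 + 118 @ $12 = $10,547
LIFO COGS: 370 @ $12 + 250 @ $14 + 269 @ $10 = $10,630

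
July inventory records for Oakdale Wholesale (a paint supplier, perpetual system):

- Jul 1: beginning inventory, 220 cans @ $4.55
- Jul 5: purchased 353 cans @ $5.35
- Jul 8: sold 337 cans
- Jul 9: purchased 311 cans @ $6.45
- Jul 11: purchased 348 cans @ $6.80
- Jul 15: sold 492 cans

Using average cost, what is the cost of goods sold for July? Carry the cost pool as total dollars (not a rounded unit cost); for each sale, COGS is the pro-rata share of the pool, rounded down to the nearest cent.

COGS = $4,757.23

After Jul 1: 220 on hand, pool $1,001.00 (≈ $4.5500 each)
After Jul 5: 573 on hand, pool $2,889.55 (≈ $5.0428 each)
Jul 8, sell 337: 337/573 × $2,889.55 → $1,699.43
After Jul 9: 547 on hand, pool $3,196.07 (≈ $5.8429 each)
After Jul 11: 895 on hand, pool $5,562.47 (≈ $6.2151 each)
Jul 15, sell 492: 492/895 × $5,562.47 → $3,057.80
Total COGS = $1,699.43 + $3,057.80 = $4,757.23
Ending inventory (cost pool remaining) = $2,504.67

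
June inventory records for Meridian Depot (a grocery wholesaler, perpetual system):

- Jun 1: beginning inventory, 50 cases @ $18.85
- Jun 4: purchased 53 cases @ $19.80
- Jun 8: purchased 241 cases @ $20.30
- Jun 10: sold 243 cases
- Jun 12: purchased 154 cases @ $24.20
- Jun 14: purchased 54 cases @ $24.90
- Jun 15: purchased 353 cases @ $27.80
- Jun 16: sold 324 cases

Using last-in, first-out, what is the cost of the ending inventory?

Ending inventory = $7,829.90

Jun 10, 243 sold [LIFO — newest first]: 241 @ $20.30 + 2 @ $19.80 = $4,931.90
Jun 16, 324 sold [LIFO — newest first]: 324 @ $27.80 = $9,007.20
Total COGS = $4,931.90 + $9,007.20 = $13,939.10
Ending inventory: 50 @ $18.85 + 51 @ $19.80 + 154 @ $24.20 + 54 @ $24.90 + 29 @ $27.80 = $7,829.90
Check: goods available $21,769.00 = COGS $13,939.10 + ending $7,829.90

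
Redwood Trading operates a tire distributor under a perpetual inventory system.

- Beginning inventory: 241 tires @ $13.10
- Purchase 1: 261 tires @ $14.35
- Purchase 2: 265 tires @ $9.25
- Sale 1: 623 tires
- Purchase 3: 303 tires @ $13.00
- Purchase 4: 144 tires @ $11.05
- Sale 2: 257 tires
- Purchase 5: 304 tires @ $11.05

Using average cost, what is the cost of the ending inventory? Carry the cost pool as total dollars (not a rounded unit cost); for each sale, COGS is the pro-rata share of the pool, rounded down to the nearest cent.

Ending inventory = $7,477.02

After Beginning: 241 on hand, pool $3,157.10 (≈ $13.1000 each)
After Purchase 1: 502 on hand, pool $6,902.45 (≈ $13.7499 each)
After Purchase 2: 767 on hand, pool $9,353.70 (≈ $12.1952 each)
Sale 1, sell 623: 623/767 × $9,353.70 → $7,597.59
After Purchase 3: 447 on hand, pool $5,695.11 (≈ $12.7407 each)
After Purchase 4: 591 on hand, pool $7,286.31 (≈ $12.3288 each)
Sale 2, sell 257: 257/591 × $7,286.31 → $3,168.49
After Purchase 5: 638 on hand, pool $7,477.02 (≈ $11.7195 each)
Total COGS = $7,597.59 + $3,168.49 = $10,766.08
Ending inventory (cost pool remaining) = $7,477.02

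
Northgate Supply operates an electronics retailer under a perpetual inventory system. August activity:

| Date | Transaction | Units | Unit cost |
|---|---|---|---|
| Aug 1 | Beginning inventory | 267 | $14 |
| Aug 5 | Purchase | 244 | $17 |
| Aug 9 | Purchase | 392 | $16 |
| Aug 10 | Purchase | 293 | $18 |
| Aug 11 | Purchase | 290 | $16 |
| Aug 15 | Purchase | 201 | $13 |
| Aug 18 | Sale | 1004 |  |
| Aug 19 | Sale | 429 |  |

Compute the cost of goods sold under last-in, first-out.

Aug 18, 1004 sold [LIFO — newest first]: 201 @ $13 + 290 @ $16 + 293 @ $18 + 220 @ $16 = $16,047
Aug 19, 429 sold [LIFO — newest first]: 172 @ $16 + 244 @ $17 + 13 @ $14 = $7,082
Total COGS = $16,047 + $7,082 = $23,129
Ending inventory: 254 @ $14 = $3,556

COGS = $23,129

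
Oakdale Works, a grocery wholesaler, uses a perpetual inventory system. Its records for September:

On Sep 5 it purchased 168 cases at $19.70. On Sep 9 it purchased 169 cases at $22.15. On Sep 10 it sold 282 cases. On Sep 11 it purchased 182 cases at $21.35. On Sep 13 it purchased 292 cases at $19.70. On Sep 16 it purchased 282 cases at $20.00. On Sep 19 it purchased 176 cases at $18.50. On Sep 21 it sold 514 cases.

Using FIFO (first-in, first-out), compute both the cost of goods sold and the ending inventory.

COGS = $16,395.55; ending inventory = $9,191.50

Sep 10, 282 sold [FIFO — oldest first]: 168 @ $19.70 + 114 @ $22.15 = $5,834.70
Sep 21, 514 sold [FIFO — oldest first]: 55 @ $22.15 + 182 @ $21.35 + 277 @ $19.70 = $10,560.85
Total COGS = $5,834.70 + $10,560.85 = $16,395.55
Ending inventory: 15 @ $19.70 + 282 @ $20.00 + 176 @ $18.50 = $9,191.50
Check: goods available $25,587.05 = COGS $16,395.55 + ending $9,191.50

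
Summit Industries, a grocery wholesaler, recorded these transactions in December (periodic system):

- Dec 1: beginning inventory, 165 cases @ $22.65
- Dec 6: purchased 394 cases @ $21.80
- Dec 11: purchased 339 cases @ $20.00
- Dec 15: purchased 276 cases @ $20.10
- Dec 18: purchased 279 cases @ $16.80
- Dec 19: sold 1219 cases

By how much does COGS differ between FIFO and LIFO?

FIFO COGS: 165 @ $22.65 + 394 @ $21.80 + 339 @ $20.00 + 276 @ $20.10 + 45 @ $16.80 = $25,410.05
LIFO COGS: 279 @ $16.80 + 276 @ $20.10 + 339 @ $20.00 + 325 @ $21.80 = $24,099.80
Difference = |$25,410.05 − $24,099.80| = $1,310.25

$1,310.25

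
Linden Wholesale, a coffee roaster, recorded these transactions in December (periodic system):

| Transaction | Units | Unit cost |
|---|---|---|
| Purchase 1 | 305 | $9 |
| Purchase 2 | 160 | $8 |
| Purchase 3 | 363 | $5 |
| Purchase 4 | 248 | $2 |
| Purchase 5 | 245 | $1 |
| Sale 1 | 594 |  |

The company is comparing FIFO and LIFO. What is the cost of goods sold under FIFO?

FIFO COGS: 305 @ $9 + 160 @ $8 + 129 @ $5 = $4,670
LIFO COGS: 245 @ $1 + 248 @ $2 + 101 @ $5 = $1,246

COGS = $4,670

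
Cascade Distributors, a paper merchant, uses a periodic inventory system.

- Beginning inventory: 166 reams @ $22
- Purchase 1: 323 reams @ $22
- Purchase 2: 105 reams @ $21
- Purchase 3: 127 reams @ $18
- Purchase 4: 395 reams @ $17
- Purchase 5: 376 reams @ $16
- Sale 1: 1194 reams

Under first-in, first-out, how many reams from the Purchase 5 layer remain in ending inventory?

Sale 1 (1194) [FIFO — oldest first]: 166 @ $22 + 323 @ $22 + 105 @ $21 + 127 @ $18 + 395 @ $17 + 78 @ $16 = $23,212
Ending inventory: 298 @ $16 = $4,768

298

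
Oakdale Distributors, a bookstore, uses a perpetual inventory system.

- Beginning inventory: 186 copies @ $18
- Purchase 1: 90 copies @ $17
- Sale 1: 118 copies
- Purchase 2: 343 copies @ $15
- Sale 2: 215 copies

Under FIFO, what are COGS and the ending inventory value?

COGS = $5,733; ending inventory = $4,290

Sale 1 (118) [FIFO — oldest first]: 118 @ $18 = $2,124
Sale 2 (215) [FIFO — oldest first]: 68 @ $18 + 90 @ $17 + 57 @ $15 = $3,609
Total COGS = $2,124 + $3,609 = $5,733
Ending inventory: 286 @ $15 = $4,290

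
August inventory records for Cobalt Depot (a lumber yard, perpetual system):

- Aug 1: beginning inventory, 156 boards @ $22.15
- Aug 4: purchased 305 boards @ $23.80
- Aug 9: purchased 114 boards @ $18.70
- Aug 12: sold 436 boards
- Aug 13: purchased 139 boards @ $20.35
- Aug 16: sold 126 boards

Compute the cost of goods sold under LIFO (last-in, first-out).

Aug 12, 436 sold [LIFO — newest first]: 114 @ $18.70 + 305 @ $23.80 + 17 @ $22.15 = $9,767.35
Aug 16, 126 sold [LIFO — newest first]: 126 @ $20.35 = $2,564.10
Total COGS = $9,767.35 + $2,564.10 = $12,331.45
Ending inventory: 139 @ $22.15 + 13 @ $20.35 = $3,343.40
Check: goods available $15,674.85 = COGS $12,331.45 + ending $3,343.40

COGS = $12,331.45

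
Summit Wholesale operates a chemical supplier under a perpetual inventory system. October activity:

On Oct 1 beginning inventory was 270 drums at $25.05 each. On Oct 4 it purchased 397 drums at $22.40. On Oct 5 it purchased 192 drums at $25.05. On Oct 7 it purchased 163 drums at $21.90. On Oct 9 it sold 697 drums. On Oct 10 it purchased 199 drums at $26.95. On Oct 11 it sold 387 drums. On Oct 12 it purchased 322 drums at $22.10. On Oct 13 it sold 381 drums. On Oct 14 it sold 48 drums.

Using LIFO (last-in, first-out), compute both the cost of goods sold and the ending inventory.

COGS = $35,763.35; ending inventory = $751.50

Oct 9, 697 sold [LIFO — newest first]: 163 @ $21.90 + 192 @ $25.05 + 342 @ $22.40 = $16,040.10
Oct 11, 387 sold [LIFO — newest first]: 199 @ $26.95 + 55 @ $22.40 + 133 @ $25.05 = $9,926.70
Oct 13, 381 sold [LIFO — newest first]: 322 @ $22.10 + 59 @ $25.05 = $8,594.15
Oct 14, 48 sold [LIFO — newest first]: 48 @ $25.05 = $1,202.40
Total COGS = $16,040.10 + $9,926.70 + $8,594.15 + $1,202.40 = $35,763.35
Ending inventory: 30 @ $25.05 = $751.50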